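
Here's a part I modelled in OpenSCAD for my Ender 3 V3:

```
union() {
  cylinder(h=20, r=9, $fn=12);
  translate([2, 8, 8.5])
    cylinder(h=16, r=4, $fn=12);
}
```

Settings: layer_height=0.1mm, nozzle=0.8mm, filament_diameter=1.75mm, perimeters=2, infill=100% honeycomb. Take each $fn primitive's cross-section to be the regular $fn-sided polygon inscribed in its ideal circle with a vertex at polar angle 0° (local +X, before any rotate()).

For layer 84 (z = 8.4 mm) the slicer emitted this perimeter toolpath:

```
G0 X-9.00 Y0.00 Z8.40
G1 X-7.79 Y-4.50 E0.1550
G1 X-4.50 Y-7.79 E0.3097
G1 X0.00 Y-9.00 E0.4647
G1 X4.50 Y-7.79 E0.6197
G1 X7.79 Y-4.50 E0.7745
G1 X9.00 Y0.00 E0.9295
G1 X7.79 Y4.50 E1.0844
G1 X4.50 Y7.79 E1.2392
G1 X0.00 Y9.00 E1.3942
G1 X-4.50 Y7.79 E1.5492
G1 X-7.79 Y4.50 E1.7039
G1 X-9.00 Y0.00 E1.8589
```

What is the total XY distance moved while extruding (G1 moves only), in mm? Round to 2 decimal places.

55.89 mm

Sum the Euclidean lengths of each G1 segment: total = 55.89 mm.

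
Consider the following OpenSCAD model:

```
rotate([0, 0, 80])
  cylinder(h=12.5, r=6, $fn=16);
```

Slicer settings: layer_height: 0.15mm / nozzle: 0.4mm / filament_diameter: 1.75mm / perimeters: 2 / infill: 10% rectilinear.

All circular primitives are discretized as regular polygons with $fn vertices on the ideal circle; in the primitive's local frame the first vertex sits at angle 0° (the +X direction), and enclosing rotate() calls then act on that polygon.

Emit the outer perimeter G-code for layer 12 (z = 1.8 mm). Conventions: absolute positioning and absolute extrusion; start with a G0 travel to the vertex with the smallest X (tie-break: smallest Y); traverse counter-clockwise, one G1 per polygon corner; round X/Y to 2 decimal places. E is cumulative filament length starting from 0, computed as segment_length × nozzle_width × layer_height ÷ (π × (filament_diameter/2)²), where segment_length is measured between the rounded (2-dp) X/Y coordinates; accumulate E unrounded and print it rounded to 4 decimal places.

At z = 1.8 mm: the r=6 cylinder contributes a regular 16-gon of circumradius 6; (whole slice rotated 80° about Z — lengths, areas and connectivity unchanged). The outline is a single polygon with 16 vertices. Extrusion per mm of travel: 0.4 × 0.15 / (π × 0.875²) = 0.024945. Accumulating E over each segment gives final E = 0.9342.

G0 X-5.91 Y1.04 Z1.80
G1 X-5.86 Y-1.30 E0.0584
G1 X-4.91 Y-3.44 E0.1168
G1 X-3.22 Y-5.06 E0.1752
G1 X-1.04 Y-5.91 E0.2336
G1 X1.30 Y-5.86 E0.2919
G1 X3.44 Y-4.91 E0.3503
G1 X5.06 Y-3.22 E0.4087
G1 X5.91 Y-1.04 E0.4671
G1 X5.86 Y1.30 E0.5255
G1 X4.91 Y3.44 E0.5839
G1 X3.22 Y5.06 E0.6423
G1 X1.04 Y5.91 E0.7007
G1 X-1.30 Y5.86 E0.7591
G1 X-3.44 Y4.91 E0.8175
G1 X-5.06 Y3.22 E0.8759
G1 X-5.91 Y1.04 E0.9342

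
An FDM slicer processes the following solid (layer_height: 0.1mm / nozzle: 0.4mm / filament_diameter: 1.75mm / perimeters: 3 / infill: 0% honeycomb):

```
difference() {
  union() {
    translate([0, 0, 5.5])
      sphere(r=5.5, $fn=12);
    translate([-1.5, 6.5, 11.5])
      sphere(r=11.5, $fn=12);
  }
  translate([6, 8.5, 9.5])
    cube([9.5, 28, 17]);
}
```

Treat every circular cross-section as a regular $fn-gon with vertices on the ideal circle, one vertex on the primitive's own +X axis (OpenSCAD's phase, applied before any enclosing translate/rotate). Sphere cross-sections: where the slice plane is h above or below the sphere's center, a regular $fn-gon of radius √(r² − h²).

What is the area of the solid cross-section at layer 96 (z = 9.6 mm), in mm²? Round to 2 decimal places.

372.89 mm²

At z = 9.6 mm: the r=5.5 sphere contributes a regular 12-gon of circumradius √(5.5²−4.1²) = 3.666 (area = (12/2)·3.666²·sin(360°/12) = 40.32 mm²); the r=11.5 sphere at (-1.5, 6.5) contributes a regular 12-gon of circumradius √(11.5²−1.9²) = 11.342 (area = (12/2)·11.342²·sin(360°/12) = 385.92 mm²); Taking the union: the r=5.5 sphere lies entirely inside the r=11.5 sphere at (-1.5, 6.5), so the union is just the r=11.5 sphere at (-1.5, 6.5) — area = 385.92 mm²; the cube at (6, 8.5) (footprint 9.5×28) is included at this height (area 266.00 mm²); Subtracting the remaining from the first: starting from that combined region (385.92 mm²), the 9.5×28 cube at (6, 8.5) partially overlaps it — only the 13.03 mm² overlap (of its 266.00 mm²) is removed, clipping the outline — area = 372.89 mm². Overall, the cross-section is a single solid region. Net area = 372.89 mm².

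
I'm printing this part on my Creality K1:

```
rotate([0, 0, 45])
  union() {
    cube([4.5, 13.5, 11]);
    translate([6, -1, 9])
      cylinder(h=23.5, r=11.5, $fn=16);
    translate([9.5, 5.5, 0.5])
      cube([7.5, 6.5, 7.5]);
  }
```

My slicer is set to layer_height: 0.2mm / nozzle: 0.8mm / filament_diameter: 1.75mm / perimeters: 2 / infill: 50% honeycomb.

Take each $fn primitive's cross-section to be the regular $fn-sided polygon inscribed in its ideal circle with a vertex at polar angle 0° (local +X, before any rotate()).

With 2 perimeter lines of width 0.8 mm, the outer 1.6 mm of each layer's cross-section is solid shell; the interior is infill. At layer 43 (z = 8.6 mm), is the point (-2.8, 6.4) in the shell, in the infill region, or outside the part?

At z = 8.6 mm: the cube (footprint 4.5×13.5) is included at this height; the cylinder at (6, -1) is absent (z outside [9, 32.5]); the cube at (9.5, 5.5) is absent (z outside [0.5, 8]); Taking the union: only the 4.5×13.5 cube is present, so the union is just that shape — 1 connected region; (whole slice rotated 45° about Z — lengths, areas and connectivity unchanged). Overall, the cross-section is a single solid region. Undo the 45° rotation: the query point maps to (2.546, 6.505) in the un-rotated model frame. The nearest boundary edge runs (4.50, 0.00)→(4.50, 13.50); distance from the point to it = 1.95 mm. The point is inside the cross-section and 1.95 mm from the nearest boundary — more than the 1.6 mm shell width (2 × 0.8), so it's in the infill interior.

infill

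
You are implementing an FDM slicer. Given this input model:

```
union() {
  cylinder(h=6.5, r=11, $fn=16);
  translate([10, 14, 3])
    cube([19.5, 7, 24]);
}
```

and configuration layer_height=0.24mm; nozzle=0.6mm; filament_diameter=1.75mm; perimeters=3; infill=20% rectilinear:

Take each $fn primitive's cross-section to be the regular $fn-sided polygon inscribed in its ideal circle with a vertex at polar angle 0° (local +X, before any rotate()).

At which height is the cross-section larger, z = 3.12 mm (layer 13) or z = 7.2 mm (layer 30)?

Layer 13 (z = 3.12): the r=11 cylinder gives a regular 16-gon of circumradius 11 (constant along its height) (area = (16/2)·11.000²·sin(360°/16) = 370.44 mm²); the 19.5×7 cube at (10, 14) contributes its full rectangle (area 136.50 mm²); Taking the union: the 2 present regions are separate (no shared area or edge), so areas and boundary lengths simply add and each stays a separate island — area = 506.94 mm². So its area = 506.94 mm². Layer 30 (z = 7.2): the cylinder does not reach this height (z outside [0, 6.5]); the cube at (10, 14) is present — its section is the full 19.5×7 rectangle (area 136.50 mm²); Merging all regions: only the 19.5×7 cube at (10, 14) is present, so the union is just that shape — area = 136.50 mm². So its area = 136.50 mm². Layer 13 is larger (506.94 vs 136.50 mm²).

layer 13 (z = 3.12 mm)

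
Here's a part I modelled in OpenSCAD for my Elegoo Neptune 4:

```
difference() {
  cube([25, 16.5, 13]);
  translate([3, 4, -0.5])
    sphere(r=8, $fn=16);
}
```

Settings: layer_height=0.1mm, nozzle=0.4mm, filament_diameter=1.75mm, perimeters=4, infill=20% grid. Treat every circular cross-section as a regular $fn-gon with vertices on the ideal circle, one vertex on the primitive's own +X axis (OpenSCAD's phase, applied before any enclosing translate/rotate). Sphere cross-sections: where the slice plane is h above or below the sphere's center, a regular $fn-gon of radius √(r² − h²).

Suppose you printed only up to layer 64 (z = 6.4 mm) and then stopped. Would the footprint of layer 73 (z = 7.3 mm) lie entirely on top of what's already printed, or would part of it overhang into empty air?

Compare the two slices. At z = 6.4: the 25×16.5 cube contributes its full rectangle (area 412.50 mm²); the sphere at (3, 4): section is a regular 16-gon, circumradius = √(r²−h²) = √(8²−6.9²) = 4.048 (area = (16/2)·4.048²·sin(360°/16) = 50.18 mm²); After the difference (first − rest): starting from the 25×16.5 cube (412.50 mm²), the r=8 sphere at (3, 4) partially overlaps it — only the 46.57 mm² overlap (of its 50.18 mm²) is removed, clipping the outline — area = 365.93 mm². At z = 7.3: the 25×16.5 cube contributes its full rectangle (area 412.50 mm²); the r=8 sphere at (3, 4) slices to a regular 16-gon of circumradius 1.778 (√(r²−h²) with h=7.8 from center) (area = (16/2)·1.778²·sin(360°/16) = 9.67 mm²); Subtracting the remaining from the first: starting from the 25×16.5 cube (412.50 mm²), the r=8 sphere at (3, 4) lies wholly inside it (removes its full 9.67 mm² and its 11.10 mm outline becomes a hole wall) — area = 402.83 mm². Checking containment: at z = 7.3 the cross-section extends beyond the z = 6.4 cross-section by about 36.90 mm².

part overhangs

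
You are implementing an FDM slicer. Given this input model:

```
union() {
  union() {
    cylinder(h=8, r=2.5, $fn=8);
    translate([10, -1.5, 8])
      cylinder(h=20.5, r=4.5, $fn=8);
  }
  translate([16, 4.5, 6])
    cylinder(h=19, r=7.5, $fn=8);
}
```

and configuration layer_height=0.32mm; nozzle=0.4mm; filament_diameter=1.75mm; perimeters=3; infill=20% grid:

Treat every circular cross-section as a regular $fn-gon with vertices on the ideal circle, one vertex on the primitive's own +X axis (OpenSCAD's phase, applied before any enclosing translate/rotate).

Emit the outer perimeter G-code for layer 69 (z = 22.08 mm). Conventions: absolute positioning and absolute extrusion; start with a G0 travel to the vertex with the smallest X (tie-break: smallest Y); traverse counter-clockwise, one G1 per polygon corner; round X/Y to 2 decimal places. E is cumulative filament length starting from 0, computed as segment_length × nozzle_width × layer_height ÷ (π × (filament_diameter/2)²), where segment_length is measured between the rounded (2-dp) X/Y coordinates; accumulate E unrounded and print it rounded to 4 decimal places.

At z = 22.08 mm: the cylinder does not reach this height (z outside [0, 8]); the r=4.5 cylinder at (10, -1.5) contributes a regular 8-gon of circumradius 4.5; Taking the union: only the r=4.5 cylinder at (10, -1.5) is present, so the union is just that shape — 1 connected region; the cylinder at (16, 4.5): section is a regular 8-gon, circumradius r=7.5; Taking the union: the regions partially overlap (shared area 14.25 mm²), so overlapping operands fuse into one piece — 1 connected region. The outline is a single polygon with 14 vertices. Extrusion per mm of travel: 0.4 × 0.32 / (π × 0.875²) = 0.053216. Accumulating E over each segment gives final E = 3.0538.

G0 X5.50 Y-1.50 Z22.08
G1 X6.82 Y-4.68 E0.1832
G1 X10.00 Y-6.00 E0.3665
G1 X13.18 Y-4.68 E0.5497
G1 X14.19 Y-2.25 E0.6897
G1 X16.00 Y-3.00 E0.7940
G1 X21.30 Y-0.80 E1.0994
G1 X23.50 Y4.50 E1.4047
G1 X21.30 Y9.80 E1.7101
G1 X16.00 Y12.00 E2.0155
G1 X10.70 Y9.80 E2.3209
G1 X8.50 Y4.50 E2.6263
G1 X9.25 Y2.69 E2.7305
G1 X6.82 Y1.68 E2.8706
G1 X5.50 Y-1.50 E3.0538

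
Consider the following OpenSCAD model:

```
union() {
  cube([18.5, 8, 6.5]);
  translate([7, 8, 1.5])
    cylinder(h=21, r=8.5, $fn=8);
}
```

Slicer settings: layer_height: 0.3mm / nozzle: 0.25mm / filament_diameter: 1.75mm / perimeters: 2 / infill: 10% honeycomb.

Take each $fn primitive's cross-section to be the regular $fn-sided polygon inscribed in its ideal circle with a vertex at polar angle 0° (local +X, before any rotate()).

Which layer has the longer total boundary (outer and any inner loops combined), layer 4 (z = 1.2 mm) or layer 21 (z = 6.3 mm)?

Layer 4 (z = 1.2): the cube is present — its section is the full 18.5×8 rectangle (perimeter 53.00 mm); the cylinder at (7, 8) does not reach this height (z outside [1.5, 22.5]); Combining (union): only the 18.5×8 cube is present, so the union is just that shape — boundary = 53.00 mm. So its perimeter = 53.00 mm. Layer 21 (z = 6.3): the cube is present — its section is the full 18.5×8 rectangle (perimeter 53.00 mm); the r=8.5 cylinder at (7, 8) gives a regular 8-gon of circumradius 8.5 (constant along its height) (perimeter = 2·8·8.500·sin(180°/8) = 52.04 mm); Merging all regions: the regions partially overlap (shared area 98.86 mm²), so the edge portions inside another operand are dropped and the merged outline is re-measured after clipping — boundary = 64.02 mm. So its perimeter = 64.02 mm. Layer 21 is larger (64.02 vs 53.00 mm).

layer 21 (z = 6.3 mm)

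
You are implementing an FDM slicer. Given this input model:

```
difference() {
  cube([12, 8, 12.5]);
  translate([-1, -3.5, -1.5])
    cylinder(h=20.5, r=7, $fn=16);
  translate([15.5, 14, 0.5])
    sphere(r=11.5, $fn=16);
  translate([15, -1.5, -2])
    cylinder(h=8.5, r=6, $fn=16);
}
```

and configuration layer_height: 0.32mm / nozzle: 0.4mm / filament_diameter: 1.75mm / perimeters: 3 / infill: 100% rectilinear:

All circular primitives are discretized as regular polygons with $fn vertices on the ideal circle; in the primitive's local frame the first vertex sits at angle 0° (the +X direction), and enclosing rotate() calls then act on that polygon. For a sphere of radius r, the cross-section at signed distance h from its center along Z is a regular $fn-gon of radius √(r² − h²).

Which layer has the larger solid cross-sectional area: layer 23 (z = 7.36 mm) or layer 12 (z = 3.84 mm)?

layer 23 (z = 7.36 mm)

Layer 23 (z = 7.36): the cube (footprint 12×8) is included at this height (area 96.00 mm²); the r=7 cylinder at (-1, -3.5) contributes a regular 16-gon of circumradius 7 (area = (16/2)·7.000²·sin(360°/16) = 150.01 mm²); the r=11.5 sphere at (15.5, 14) contributes a regular 16-gon of circumradius √(11.5²−6.86²) = 9.230 (area = (16/2)·9.230²·sin(360°/16) = 260.81 mm²); the cylinder at (15, -1.5) does not reach this height (z outside [-2, 6.5]); After the difference (first − rest): starting from the 12×8 cube (96.00 mm²), the r=7 cylinder at (-1, -3.5) partially overlaps it — only the 10.98 mm² overlap (of its 150.01 mm²) is removed, clipping the outline; the r=11.5 sphere at (15.5, 14) partially overlaps it — only the 4.75 mm² overlap (of its 260.81 mm²) is removed, clipping the outline — area = 80.28 mm². So its area = 80.28 mm². Layer 12 (z = 3.84): the cube (footprint 12×8) is included at this height (area 96.00 mm²); the r=7 cylinder at (-1, -3.5) contributes a regular 16-gon of circumradius 7 (area = (16/2)·7.000²·sin(360°/16) = 150.01 mm²); the r=11.5 sphere at (15.5, 14) contributes a regular 16-gon of circumradius √(11.5²−3.34²) = 11.004 (area = (16/2)·11.004²·sin(360°/16) = 370.73 mm²); the r=6 cylinder at (15, -1.5) gives a regular 16-gon of circumradius 6 (constant along its height) (area = (16/2)·6.000²·sin(360°/16) = 110.21 mm²); Taking the first minus the rest: starting from the 12×8 cube (96.00 mm²), the r=7 cylinder at (-1, -3.5) partially overlaps it — only the 10.98 mm² overlap (of its 150.01 mm²) is removed, clipping the outline; the r=11.5 sphere at (15.5, 14) partially overlaps it — only the 14.69 mm² overlap (of its 370.73 mm²) is removed, clipping the outline; the r=6 cylinder at (15, -1.5) partially overlaps it — only the 6.29 mm² overlap (of its 110.21 mm²) is removed, clipping the outline — area = 64.04 mm². So its area = 64.04 mm². Layer 23 is larger (80.28 vs 64.04 mm²).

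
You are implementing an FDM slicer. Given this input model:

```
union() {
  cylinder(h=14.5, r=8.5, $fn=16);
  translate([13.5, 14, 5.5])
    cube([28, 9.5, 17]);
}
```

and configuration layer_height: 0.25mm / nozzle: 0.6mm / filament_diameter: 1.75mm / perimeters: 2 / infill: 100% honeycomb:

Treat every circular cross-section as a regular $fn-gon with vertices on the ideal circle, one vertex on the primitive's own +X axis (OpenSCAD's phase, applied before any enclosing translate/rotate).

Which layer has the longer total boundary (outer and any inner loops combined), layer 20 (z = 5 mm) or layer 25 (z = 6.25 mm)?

Layer 20 (z = 5): the r=8.5 cylinder gives a regular 16-gon of circumradius 8.5 (constant along its height) (perimeter = 2·16·8.500·sin(180°/16) = 53.06 mm); the cube at (13.5, 14) is absent (z outside [5.5, 22.5]); Taking the union: only the r=8.5 cylinder is present, so the union is just that shape — boundary = 53.06 mm. So its perimeter = 53.06 mm. Layer 25 (z = 6.25): the cylinder: section is a regular 16-gon, circumradius r=8.5 (perimeter = 2·16·8.500·sin(180°/16) = 53.06 mm); the cube at (13.5, 14) is present — its section is the full 28×9.5 rectangle (perimeter 75.00 mm); Combining (union): the 2 present regions are separate (no shared area or edge), so areas and boundary lengths simply add and each stays a separate island — boundary = 128.06 mm. So its perimeter = 128.06 mm. Layer 25 is larger (128.06 vs 53.06 mm).

layer 25 (z = 6.25 mm)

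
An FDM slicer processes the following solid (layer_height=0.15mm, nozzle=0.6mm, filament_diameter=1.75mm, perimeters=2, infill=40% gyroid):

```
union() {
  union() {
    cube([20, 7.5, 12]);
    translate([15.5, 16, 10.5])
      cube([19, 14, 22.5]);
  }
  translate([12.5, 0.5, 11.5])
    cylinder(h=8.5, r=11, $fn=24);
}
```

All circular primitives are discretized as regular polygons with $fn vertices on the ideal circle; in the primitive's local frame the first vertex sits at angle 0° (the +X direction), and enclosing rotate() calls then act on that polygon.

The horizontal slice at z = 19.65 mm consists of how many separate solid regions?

2

At z = 19.65 mm: the cube is not intersected at this z (z outside [0, 12]); the 19×14 cube at (15.5, 16) contributes its full rectangle; Taking the union: only the 19×14 cube at (15.5, 16) is present, so the union is just that shape — 1 connected region; the cylinder at (12.5, 0.5): section is a regular 24-gon, circumradius r=11; Taking the union: the 2 present regions are separate (no shared area or edge), so areas and boundary lengths simply add and each stays a separate island — 2 connected regions. The result has 2 disconnected regions.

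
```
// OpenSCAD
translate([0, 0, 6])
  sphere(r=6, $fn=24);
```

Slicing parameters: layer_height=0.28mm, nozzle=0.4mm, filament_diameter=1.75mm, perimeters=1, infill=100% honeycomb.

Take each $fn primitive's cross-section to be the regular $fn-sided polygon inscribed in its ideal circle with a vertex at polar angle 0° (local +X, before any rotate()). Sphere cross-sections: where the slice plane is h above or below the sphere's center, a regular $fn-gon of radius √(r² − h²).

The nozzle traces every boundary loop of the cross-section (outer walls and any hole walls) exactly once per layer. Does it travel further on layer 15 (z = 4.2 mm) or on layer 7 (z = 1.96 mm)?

Layer 15 (z = 4.2): the r=6 sphere slices to a regular 24-gon of circumradius 5.724 (√(r²−h²) with h=1.8 from center) (perimeter = 2·24·5.724·sin(180°/24) = 35.86 mm). So its perimeter = 35.86 mm. Layer 7 (z = 1.96): the sphere: section is a regular 24-gon, circumradius = √(r²−h²) = √(6²−4.04²) = 4.436 (perimeter = 2·24·4.436·sin(180°/24) = 27.79 mm). So its perimeter = 27.79 mm. Layer 15 is larger (35.86 vs 27.79 mm).

layer 15 (z = 4.2 mm)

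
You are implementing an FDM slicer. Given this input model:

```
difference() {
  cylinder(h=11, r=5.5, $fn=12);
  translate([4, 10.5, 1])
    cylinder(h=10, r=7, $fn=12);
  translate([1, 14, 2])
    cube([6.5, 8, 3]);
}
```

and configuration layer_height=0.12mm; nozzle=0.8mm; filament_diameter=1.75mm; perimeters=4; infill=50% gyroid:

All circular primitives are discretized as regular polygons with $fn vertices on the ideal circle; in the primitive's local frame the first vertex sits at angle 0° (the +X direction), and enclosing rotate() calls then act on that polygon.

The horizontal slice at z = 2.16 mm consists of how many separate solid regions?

At z = 2.16 mm: the r=5.5 cylinder contributes a regular 12-gon of circumradius 5.5; the cylinder at (4, 10.5): section is a regular 12-gon, circumradius r=7; the cube at (1, 14) (footprint 6.5×8) is included at this height; Subtracting the remaining from the first: starting from the r=5.5 cylinder, the r=7 cylinder at (4, 10.5) partially overlaps it — only the 3.17 mm² overlap (of its 147.00 mm²) is removed, clipping the outline; the 6.5×8 cube at (1, 14) misses the remaining region (no effect) — 1 connected region. The result has 1 disconnected region.

1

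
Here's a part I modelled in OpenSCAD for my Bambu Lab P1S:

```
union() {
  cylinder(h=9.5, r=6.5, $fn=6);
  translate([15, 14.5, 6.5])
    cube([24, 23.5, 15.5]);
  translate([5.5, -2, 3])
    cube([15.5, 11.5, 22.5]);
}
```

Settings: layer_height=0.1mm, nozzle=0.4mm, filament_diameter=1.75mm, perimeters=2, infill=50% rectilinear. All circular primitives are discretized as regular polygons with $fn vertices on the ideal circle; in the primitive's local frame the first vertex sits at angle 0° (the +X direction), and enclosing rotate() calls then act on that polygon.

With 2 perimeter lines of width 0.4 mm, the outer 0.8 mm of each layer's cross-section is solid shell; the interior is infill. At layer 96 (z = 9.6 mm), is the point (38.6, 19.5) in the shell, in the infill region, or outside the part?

At z = 9.6 mm: the cylinder is absent (z outside [0, 9.5]); the cube at (15, 14.5) (footprint 24×23.5) is included at this height; the 15.5×11.5 cube at (5.5, -2) contributes its full rectangle; Combining (union): the 2 present regions are separate (no shared area or edge), so areas and boundary lengths simply add and each stays a separate island — 2 connected regions. Overall, the cross-section has 2 separate islands. The nearest boundary edge runs (39.00, 38.00)→(39.00, 14.50); distance from the point to it = 0.40 mm. (Shell/infill is judged within the island containing the point — the largest one.) The point is inside the cross-section, 0.40 mm from the nearest boundary — within the 0.8 mm shell band (2 × 0.4).

shell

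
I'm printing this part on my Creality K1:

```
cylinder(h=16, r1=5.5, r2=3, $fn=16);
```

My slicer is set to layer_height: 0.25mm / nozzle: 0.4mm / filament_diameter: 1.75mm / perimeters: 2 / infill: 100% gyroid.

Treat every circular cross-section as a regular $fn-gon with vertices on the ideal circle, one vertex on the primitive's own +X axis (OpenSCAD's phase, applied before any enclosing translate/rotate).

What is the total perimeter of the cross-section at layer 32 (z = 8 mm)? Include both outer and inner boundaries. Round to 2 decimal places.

At z = 8 mm: the cone (r1=5.5→r2=3) has section circumradius 4.250 here — a regular 16-gon (perimeter = 2·16·4.250·sin(180°/16) = 26.53 mm). Overall, the cross-section is a single solid region. Total boundary length (outer) = 26.53 mm.

26.53 mm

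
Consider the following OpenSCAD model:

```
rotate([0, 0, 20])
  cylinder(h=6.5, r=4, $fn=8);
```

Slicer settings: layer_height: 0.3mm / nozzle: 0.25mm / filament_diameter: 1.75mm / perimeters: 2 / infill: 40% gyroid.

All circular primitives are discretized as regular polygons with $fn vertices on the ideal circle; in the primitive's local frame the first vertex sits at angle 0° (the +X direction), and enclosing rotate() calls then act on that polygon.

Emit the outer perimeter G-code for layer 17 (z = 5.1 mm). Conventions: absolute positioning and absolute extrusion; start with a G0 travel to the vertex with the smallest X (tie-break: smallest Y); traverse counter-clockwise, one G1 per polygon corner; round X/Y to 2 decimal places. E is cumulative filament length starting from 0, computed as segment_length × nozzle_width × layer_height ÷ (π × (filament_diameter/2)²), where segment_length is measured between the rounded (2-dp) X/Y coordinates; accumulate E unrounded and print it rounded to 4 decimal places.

At z = 5.1 mm: the r=4 cylinder contributes a regular 8-gon of circumradius 4; (whole slice rotated 20° about Z — lengths, areas and connectivity unchanged). The outline is a single polygon with 8 vertices. Extrusion per mm of travel: 0.25 × 0.3 / (π × 0.875²) = 0.031181. Accumulating E over each segment gives final E = 0.7643.

G0 X-3.76 Y-1.37 Z5.10
G1 X-1.69 Y-3.63 E0.0956
G1 X1.37 Y-3.76 E0.1911
G1 X3.63 Y-1.69 E0.2866
G1 X3.76 Y1.37 E0.3821
G1 X1.69 Y3.63 E0.4777
G1 X-1.37 Y3.76 E0.5732
G1 X-3.63 Y1.69 E0.6688
G1 X-3.76 Y-1.37 E0.7643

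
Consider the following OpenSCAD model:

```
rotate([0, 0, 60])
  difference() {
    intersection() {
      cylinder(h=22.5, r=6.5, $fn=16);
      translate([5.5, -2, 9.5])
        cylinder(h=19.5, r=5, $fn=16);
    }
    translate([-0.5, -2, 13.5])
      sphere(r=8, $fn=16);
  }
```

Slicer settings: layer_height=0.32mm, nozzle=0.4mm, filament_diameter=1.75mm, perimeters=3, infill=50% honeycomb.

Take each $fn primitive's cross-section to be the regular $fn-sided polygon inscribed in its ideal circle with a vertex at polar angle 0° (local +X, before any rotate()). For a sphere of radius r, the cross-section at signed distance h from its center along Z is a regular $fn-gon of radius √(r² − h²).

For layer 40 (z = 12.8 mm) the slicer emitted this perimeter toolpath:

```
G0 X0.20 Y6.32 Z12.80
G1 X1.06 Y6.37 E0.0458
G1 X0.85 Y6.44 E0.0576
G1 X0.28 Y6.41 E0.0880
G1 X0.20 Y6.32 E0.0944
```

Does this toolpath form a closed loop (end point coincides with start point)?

yes

Start point (G0): (0.20, 6.32). End point (last G1): the path returns to the start — closed.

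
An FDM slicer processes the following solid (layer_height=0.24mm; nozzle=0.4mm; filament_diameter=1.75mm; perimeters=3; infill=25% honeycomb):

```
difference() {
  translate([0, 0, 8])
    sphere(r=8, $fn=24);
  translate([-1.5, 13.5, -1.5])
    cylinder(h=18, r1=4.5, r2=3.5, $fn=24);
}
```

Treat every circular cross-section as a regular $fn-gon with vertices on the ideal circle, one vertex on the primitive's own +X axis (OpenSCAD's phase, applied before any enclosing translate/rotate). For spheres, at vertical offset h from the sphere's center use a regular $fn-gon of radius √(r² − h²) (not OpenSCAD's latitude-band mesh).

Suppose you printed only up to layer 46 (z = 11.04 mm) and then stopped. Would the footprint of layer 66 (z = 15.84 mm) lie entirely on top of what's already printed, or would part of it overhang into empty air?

entirely on top

Compare the two slices. At z = 11.04: the r=8 sphere contributes a regular 24-gon of circumradius √(8²−3.04²) = 7.400 (area = (24/2)·7.400²·sin(360°/24) = 170.07 mm²); the cone at (-1.5, 13.5): at t=0.697 of its height the radius interpolates to r₁+(r₂−r₁)t = 3.803, giving a regular 24-gon of that circumradius (area = (24/2)·3.803²·sin(360°/24) = 44.93 mm²); After the difference (first − rest): starting from the r=8 sphere (170.07 mm²), the cone at (-1.5, 13.5) misses the remaining region (no effect) — area = 170.07 mm². At z = 15.84: the r=8 sphere contributes a regular 24-gon of circumradius √(8²−7.84²) = 1.592 (area = (24/2)·1.592²·sin(360°/24) = 7.87 mm²); the cone at (-1.5, 13.5) (r1=4.5→r2=3.5) has section circumradius 3.537 here — a regular 24-gon (area = (24/2)·3.537²·sin(360°/24) = 38.85 mm²); Taking the first minus the rest: starting from the r=8 sphere (7.87 mm²), the cone at (-1.5, 13.5) misses the remaining region (no effect) — area = 7.87 mm². Checking containment: the cross-section at z = 15.84 is a subset of the cross-section at z = 11.04.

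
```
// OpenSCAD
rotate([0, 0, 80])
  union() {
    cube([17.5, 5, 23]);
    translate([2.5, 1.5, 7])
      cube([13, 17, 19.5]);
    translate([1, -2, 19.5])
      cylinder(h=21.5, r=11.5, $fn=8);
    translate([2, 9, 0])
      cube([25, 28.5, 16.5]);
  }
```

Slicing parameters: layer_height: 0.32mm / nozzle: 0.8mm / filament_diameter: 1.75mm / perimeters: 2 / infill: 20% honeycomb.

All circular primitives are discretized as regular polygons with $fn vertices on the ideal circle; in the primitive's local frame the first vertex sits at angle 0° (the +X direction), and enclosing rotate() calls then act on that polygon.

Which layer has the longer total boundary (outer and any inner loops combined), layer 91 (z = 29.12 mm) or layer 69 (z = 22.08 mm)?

layer 69 (z = 22.08 mm)

Layer 91 (z = 29.12): the cube does not reach this height (z outside [0, 23]); the cube at (2.5, 1.5) is not intersected at this z (z outside [7, 26.5]); the r=11.5 cylinder at (1, -2) contributes a regular 8-gon of circumradius 11.5 (perimeter = 2·8·11.500·sin(180°/8) = 70.41 mm); the cube at (2, 9) does not reach this height (z outside [0, 16.5]); Taking the union: only the r=11.5 cylinder at (1, -2) is present, so the union is just that shape — boundary = 70.41 mm; (rotated 80° about Z; rotation is an isometry so areas/perimeters/island counts are preserved). So its perimeter = 70.41 mm. Layer 69 (z = 22.08): the cube is present — its section is the full 17.5×5 rectangle (perimeter 45.00 mm); the cube at (2.5, 1.5) (footprint 13×17) is included at this height (perimeter 60.00 mm); the cylinder at (1, -2): section is a regular 8-gon, circumradius r=11.5 (perimeter = 2·8·11.500·sin(180°/8) = 70.41 mm); the cube at (2, 9) does not reach this height (z outside [0, 16.5]); Merging all regions: the regions partially overlap (shared area 115.56 mm²), so the edge portions inside another operand are dropped and the merged outline is re-measured after clipping — boundary = 105.55 mm; (rotated 80° about Z; rotation is an isometry so areas/perimeters/island counts are preserved). So its perimeter = 105.55 mm. Layer 69 is larger (105.55 vs 70.41 mm).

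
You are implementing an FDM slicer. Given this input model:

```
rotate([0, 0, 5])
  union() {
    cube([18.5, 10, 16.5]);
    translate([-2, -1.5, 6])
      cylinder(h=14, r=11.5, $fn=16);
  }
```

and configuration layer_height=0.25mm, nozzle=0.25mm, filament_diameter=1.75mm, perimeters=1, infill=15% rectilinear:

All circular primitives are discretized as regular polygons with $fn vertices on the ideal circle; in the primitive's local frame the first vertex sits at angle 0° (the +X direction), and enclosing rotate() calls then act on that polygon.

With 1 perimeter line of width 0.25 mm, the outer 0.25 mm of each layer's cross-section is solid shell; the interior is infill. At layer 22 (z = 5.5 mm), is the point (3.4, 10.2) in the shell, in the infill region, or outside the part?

shell

At z = 5.5 mm: the 18.5×10 cube contributes its full rectangle; the cylinder at (-2, -1.5) is absent (z outside [6, 20]); Combining (union): only the 18.5×10 cube is present, so the union is just that shape — 1 connected region; (rotated 5° about Z; rotation is an isometry so areas/perimeters/island counts are preserved). Overall, the cross-section is a single solid region. Undo the 5° rotation: the query point maps to (4.276, 9.865) in the un-rotated model frame. The nearest boundary edge runs (18.50, 10.00)→(0.00, 10.00); distance from the point to it = 0.14 mm. The point is inside the cross-section, 0.14 mm from the nearest boundary — within the 0.25 mm shell band (1 × 0.25).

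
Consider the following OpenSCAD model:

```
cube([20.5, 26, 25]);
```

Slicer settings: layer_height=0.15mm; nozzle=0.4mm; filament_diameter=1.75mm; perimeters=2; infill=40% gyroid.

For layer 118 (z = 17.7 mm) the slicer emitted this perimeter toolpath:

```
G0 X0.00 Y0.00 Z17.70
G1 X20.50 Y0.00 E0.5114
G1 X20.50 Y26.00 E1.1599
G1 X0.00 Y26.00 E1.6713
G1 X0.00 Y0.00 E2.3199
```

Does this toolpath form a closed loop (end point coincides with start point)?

yes

Start point (G0): (0.00, 0.00). End point (last G1): the path returns to the start — closed.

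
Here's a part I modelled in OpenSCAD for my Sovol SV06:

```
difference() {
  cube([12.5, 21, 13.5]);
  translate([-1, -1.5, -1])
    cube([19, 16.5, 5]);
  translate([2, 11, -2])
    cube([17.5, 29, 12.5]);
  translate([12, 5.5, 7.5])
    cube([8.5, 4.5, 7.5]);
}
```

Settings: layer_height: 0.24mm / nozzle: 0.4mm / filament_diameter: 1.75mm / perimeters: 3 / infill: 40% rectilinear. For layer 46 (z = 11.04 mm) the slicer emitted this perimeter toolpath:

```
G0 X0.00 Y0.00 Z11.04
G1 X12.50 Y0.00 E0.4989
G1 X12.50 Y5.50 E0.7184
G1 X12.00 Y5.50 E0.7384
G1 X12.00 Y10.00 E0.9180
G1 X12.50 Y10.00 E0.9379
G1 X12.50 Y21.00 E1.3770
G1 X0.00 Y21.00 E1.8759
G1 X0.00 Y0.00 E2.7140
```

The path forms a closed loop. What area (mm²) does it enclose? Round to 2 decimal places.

Apply the shoelace formula to the sequence of (X, Y) vertices; enclosed area = 260.25 mm².

260.25 mm²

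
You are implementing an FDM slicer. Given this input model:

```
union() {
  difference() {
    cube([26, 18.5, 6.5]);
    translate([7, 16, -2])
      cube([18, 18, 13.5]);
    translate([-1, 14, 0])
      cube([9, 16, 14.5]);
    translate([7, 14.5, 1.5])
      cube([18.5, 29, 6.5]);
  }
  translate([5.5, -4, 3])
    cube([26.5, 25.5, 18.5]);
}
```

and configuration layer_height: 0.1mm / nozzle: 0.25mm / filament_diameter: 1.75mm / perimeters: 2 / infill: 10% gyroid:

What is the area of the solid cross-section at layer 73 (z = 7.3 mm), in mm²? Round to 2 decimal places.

675.75 mm²

At z = 7.3 mm: the cube is absent (z outside [0, 6.5]); the cube at (7, 16) is present — its section is the full 18×18 rectangle (area 324.00 mm²); the cube at (-1, 14) (footprint 9×16) is included at this height (area 144.00 mm²); the 18.5×29 cube at (7, 14.5) contributes its full rectangle (area 536.50 mm²); Taking the first minus the rest: the first operand is absent here, so nothing remains; the cube at (5.5, -4) is present — its section is the full 26.5×25.5 rectangle (area 675.75 mm²); Taking the union: only the 26.5×25.5 cube at (5.5, -4) is present, so the union is just that shape — area = 675.75 mm². Overall, the cross-section is a single solid region. Net area = 675.75 mm².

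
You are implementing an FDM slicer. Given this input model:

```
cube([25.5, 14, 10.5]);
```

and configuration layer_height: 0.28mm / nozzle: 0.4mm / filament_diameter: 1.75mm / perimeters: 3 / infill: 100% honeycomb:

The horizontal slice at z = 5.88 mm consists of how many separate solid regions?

1

At z = 5.88 mm: the cube (footprint 25.5×14) is included at this height. The result has 1 disconnected region.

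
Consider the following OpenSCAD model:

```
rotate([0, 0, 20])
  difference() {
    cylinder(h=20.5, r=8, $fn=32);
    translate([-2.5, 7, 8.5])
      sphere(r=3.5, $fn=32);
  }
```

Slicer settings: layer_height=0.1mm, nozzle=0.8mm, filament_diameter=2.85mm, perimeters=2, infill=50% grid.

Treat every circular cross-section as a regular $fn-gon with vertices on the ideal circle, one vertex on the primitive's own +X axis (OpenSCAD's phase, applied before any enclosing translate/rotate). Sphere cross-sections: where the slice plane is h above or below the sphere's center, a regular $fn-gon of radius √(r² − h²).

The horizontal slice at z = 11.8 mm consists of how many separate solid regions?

1

At z = 11.8 mm: the cylinder: section is a regular 32-gon, circumradius r=8; the r=3.5 sphere at (-2.5, 7) slices to a regular 32-gon of circumradius 1.166 (√(r²−h²) with h=3.3 from center); Subtracting the remaining from the first: starting from the r=8 cylinder, the r=3.5 sphere at (-2.5, 7) partially overlaps it — only the 3.29 mm² overlap (of its 4.25 mm²) is removed, clipping the outline — 1 connected region; (whole slice rotated 20° about Z — lengths, areas and connectivity unchanged). The result has 1 disconnected region.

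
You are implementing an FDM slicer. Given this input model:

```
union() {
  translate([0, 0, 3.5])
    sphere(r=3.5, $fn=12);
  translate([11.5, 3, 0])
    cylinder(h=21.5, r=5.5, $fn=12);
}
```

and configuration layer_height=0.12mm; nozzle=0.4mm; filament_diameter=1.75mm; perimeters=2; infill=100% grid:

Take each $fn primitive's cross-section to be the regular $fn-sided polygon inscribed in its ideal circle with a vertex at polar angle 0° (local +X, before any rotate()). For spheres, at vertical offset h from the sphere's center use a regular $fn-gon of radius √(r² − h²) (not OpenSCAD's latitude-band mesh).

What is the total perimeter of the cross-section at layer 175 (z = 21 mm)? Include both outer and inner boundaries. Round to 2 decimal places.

At z = 21 mm: the sphere does not reach this height (|z−center|=17.500 > r=3.5); the r=5.5 cylinder at (11.5, 3) gives a regular 12-gon of circumradius 5.5 (constant along its height) (perimeter = 2·12·5.500·sin(180°/12) = 34.16 mm); Merging all regions: only the r=5.5 cylinder at (11.5, 3) is present, so the union is just that shape — boundary = 34.16 mm. Overall, the cross-section is a single solid region. Total boundary length (outer) = 34.16 mm.

34.16 mm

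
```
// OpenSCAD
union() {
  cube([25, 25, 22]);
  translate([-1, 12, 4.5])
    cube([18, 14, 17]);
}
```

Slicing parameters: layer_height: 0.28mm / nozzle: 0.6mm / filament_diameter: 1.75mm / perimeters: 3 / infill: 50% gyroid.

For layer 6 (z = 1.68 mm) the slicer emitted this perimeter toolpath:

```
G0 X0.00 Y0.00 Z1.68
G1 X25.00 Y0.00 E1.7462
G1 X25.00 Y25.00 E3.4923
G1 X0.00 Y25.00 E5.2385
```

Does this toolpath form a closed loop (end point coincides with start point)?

no

Start point (G0): (0.00, 0.00). End point (last G1): the path does not return to the start — open.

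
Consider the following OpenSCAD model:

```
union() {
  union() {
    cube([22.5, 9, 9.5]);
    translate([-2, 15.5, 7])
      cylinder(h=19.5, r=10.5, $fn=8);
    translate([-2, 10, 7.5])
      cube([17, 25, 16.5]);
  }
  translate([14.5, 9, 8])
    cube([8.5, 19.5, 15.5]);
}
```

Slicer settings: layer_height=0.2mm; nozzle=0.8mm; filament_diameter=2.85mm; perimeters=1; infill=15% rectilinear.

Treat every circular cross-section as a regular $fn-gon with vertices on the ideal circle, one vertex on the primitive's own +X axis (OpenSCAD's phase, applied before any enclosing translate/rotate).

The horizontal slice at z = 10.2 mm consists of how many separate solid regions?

At z = 10.2 mm: the cube is not intersected at this z (z outside [0, 9.5]); the r=10.5 cylinder at (-2, 15.5) gives a regular 8-gon of circumradius 10.5 (constant along its height); the cube at (-2, 10) (footprint 17×25) is included at this height; Taking the union: the regions partially overlap (shared area 129.44 mm²), so overlapping operands fuse into one piece — 1 connected region; the cube at (14.5, 9) (footprint 8.5×19.5) is included at this height; Merging all regions: the regions partially overlap (shared area 9.25 mm²), so overlapping operands fuse into one piece — 1 connected region. The result has 1 disconnected region.

1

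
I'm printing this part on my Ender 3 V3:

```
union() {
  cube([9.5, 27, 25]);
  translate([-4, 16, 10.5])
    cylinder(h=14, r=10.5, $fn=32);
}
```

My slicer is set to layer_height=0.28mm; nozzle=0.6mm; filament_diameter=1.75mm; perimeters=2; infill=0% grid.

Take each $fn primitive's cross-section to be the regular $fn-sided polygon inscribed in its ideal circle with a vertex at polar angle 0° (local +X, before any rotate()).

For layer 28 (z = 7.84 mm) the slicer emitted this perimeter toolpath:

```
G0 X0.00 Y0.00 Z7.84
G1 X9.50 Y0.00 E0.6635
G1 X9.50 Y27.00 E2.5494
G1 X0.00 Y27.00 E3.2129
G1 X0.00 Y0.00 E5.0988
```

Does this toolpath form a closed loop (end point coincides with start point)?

yes

Start point (G0): (0.00, 0.00). End point (last G1): the path returns to the start — closed.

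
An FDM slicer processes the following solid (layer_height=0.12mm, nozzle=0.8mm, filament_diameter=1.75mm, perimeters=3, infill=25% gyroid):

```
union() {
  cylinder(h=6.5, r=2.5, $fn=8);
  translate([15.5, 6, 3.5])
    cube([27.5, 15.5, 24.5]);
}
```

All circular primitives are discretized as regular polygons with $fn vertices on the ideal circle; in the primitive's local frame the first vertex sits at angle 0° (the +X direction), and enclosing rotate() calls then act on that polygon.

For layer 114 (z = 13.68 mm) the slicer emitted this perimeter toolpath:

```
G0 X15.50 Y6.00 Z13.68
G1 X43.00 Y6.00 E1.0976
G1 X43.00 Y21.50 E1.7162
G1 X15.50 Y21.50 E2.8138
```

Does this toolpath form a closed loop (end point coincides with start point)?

no

Start point (G0): (15.50, 6.00). End point (last G1): the path does not return to the start — open.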